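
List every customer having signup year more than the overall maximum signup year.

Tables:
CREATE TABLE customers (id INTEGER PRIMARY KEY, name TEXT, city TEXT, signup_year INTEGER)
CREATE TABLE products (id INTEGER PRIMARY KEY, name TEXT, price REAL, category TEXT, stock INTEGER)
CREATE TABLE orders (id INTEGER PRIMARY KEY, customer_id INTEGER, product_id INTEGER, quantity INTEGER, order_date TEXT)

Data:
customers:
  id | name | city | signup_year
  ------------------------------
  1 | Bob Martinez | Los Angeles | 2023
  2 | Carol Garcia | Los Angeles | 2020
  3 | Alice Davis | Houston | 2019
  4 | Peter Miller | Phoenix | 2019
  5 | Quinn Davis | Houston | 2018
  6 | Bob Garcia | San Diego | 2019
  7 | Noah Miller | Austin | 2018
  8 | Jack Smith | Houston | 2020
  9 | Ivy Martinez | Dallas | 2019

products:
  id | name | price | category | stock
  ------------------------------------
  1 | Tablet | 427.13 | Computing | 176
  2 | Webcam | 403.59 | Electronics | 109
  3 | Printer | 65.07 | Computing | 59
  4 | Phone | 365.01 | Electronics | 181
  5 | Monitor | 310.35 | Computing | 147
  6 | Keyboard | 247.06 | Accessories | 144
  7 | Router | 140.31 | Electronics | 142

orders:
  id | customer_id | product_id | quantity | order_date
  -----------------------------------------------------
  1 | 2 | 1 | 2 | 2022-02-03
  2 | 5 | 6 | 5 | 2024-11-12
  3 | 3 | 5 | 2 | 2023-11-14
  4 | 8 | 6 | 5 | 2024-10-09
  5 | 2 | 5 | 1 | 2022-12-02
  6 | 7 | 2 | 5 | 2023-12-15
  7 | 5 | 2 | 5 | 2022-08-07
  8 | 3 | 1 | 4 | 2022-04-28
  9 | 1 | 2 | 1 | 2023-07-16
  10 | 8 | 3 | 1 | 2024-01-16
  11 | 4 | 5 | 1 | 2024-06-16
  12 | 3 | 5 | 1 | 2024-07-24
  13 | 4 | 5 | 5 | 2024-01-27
SELECT name, signup_year FROM customers WHERE signup_year > (SELECT MAX(signup_year) FROM customers)

Execution result:
(no rows)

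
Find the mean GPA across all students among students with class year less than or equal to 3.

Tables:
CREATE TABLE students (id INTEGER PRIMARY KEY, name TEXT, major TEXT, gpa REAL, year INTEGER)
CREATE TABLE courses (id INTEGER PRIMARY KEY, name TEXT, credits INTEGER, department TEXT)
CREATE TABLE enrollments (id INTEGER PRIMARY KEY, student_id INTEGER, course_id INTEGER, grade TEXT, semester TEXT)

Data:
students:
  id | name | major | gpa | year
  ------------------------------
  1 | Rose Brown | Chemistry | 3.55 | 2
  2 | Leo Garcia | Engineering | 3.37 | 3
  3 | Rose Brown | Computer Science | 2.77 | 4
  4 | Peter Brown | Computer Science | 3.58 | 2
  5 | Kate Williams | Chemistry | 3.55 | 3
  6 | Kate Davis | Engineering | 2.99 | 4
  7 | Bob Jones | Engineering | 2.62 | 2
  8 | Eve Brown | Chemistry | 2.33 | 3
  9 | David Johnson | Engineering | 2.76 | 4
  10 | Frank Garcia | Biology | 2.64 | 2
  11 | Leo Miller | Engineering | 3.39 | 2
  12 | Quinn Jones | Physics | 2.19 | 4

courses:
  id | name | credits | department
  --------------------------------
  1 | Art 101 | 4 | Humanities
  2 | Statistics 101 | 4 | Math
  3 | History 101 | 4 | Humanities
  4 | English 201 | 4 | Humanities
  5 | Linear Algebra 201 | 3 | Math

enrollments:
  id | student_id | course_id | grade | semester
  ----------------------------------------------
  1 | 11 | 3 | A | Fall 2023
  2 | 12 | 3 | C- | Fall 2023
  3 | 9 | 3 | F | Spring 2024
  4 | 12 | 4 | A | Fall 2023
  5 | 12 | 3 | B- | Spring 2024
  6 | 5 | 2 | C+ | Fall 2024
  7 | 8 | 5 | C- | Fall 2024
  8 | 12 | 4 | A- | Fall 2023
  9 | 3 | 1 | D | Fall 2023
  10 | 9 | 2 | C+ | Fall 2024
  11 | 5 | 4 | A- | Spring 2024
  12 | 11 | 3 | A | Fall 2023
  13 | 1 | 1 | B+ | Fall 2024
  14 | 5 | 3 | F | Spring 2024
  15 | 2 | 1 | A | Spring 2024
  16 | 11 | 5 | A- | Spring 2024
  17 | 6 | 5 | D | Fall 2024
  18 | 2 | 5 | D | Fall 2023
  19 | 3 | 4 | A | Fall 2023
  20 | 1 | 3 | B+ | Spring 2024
SELECT AVG(gpa) FROM students WHERE year <= 3

Execution result:
3.13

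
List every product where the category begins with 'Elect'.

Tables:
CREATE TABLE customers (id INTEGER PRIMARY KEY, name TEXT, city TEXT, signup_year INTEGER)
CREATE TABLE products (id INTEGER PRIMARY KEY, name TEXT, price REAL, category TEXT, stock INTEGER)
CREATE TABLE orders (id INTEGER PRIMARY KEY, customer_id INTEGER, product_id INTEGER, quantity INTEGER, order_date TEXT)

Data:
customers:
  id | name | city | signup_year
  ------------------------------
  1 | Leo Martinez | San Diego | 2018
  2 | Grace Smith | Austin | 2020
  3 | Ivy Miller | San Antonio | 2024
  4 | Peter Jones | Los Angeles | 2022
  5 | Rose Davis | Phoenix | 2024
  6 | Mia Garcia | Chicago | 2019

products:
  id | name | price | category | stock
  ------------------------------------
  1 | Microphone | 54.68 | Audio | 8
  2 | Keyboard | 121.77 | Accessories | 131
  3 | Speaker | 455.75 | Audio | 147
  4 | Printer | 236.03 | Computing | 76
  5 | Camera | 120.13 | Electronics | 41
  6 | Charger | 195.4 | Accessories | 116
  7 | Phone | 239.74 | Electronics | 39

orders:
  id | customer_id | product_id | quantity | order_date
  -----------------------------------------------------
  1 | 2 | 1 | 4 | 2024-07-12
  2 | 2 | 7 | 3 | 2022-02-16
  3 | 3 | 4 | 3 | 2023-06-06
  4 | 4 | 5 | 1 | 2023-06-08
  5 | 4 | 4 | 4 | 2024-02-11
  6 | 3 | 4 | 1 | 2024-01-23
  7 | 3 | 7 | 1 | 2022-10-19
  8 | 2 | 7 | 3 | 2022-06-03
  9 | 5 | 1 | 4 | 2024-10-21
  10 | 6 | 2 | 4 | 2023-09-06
SELECT name, category FROM products WHERE category LIKE 'Elect%'

Execution result:
name | category
Camera | Electronics
Phone | Electronics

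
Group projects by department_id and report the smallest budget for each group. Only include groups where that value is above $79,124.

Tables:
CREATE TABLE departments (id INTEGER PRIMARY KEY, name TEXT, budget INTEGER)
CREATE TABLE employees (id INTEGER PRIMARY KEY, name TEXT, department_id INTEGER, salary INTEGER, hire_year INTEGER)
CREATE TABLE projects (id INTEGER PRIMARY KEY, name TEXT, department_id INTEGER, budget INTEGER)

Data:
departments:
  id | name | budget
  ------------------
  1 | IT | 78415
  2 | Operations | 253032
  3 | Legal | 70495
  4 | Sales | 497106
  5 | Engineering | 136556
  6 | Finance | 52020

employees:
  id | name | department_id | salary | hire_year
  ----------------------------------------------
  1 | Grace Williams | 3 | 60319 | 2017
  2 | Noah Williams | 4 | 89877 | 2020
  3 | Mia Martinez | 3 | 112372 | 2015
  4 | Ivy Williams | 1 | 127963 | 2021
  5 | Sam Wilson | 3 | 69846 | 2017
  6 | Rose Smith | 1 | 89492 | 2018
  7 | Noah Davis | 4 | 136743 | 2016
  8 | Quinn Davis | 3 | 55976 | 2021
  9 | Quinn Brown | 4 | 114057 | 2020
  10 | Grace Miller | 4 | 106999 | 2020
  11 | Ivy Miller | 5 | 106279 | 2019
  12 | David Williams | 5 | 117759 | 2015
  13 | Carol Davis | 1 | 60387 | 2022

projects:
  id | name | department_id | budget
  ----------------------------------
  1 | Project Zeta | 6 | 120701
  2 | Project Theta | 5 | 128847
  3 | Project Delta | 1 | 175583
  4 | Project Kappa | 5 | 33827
SELECT department_id, MIN(budget) AS min_budget FROM projects GROUP BY department_id HAVING MIN(budget) > 79124

Execution result:
department_id | min_budget
1 | 175583
6 | 120701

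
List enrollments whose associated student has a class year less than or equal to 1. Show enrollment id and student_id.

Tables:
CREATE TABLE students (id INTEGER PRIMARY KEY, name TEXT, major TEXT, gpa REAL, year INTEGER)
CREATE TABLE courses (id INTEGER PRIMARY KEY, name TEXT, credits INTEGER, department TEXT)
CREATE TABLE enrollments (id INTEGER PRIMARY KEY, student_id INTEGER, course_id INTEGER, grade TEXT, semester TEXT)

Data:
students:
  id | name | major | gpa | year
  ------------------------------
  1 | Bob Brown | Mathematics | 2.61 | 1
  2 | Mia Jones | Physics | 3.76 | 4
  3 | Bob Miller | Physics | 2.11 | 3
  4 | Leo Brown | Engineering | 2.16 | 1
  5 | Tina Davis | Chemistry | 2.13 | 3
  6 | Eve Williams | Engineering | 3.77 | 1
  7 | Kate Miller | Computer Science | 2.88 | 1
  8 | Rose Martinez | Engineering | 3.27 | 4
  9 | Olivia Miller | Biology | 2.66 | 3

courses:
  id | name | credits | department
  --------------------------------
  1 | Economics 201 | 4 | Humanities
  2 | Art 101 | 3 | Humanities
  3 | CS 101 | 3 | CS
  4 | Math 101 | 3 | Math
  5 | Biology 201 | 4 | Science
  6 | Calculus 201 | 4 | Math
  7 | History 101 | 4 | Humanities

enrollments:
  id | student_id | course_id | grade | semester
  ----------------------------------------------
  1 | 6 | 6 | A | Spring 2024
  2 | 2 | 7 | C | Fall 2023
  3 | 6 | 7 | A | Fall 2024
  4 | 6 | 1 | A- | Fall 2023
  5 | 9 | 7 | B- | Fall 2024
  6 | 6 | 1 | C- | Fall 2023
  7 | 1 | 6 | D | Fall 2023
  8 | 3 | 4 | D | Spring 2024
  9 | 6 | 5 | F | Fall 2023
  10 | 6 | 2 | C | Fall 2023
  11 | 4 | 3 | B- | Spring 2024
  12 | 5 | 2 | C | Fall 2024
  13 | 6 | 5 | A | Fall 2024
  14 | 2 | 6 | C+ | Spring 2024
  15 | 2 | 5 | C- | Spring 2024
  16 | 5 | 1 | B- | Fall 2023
SELECT id, student_id FROM enrollments WHERE student_id IN (SELECT id FROM students WHERE year <= 1)

Execution result:
id | student_id
1 | 6
3 | 6
4 | 6
6 | 6
7 | 1
9 | 6
10 | 6
11 | 4
13 | 6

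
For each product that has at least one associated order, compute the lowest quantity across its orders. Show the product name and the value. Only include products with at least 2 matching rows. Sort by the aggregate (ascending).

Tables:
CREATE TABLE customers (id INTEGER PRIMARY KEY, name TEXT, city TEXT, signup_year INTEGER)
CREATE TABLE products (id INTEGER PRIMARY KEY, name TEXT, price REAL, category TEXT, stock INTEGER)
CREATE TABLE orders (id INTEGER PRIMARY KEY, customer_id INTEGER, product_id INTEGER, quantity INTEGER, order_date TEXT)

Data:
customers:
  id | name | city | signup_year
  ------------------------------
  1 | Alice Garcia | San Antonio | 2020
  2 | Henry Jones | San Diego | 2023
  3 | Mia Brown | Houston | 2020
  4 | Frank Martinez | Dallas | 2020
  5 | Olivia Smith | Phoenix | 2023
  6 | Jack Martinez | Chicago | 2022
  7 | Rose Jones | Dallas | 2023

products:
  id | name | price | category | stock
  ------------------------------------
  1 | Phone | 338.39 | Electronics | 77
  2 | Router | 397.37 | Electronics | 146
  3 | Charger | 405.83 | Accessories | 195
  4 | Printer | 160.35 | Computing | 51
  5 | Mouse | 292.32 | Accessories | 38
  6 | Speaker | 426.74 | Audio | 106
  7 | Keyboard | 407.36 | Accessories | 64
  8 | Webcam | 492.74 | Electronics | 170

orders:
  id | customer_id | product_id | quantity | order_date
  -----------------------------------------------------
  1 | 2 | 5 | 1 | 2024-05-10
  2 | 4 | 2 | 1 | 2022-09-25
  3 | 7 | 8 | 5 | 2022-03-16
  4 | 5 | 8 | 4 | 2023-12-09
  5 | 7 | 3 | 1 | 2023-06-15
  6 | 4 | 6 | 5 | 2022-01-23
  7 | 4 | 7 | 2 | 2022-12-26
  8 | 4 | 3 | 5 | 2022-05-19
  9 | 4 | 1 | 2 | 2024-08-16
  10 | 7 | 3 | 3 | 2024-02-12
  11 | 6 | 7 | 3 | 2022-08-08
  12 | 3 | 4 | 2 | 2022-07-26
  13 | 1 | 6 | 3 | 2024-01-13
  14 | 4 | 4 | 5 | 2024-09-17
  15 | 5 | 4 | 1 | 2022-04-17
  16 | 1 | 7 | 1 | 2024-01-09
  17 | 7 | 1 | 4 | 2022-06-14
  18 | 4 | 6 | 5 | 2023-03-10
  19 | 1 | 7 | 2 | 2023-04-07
SELECT p.name, MIN(c.quantity) AS min_quantity FROM orders c JOIN products p ON c.product_id = p.id GROUP BY p.id, p.name HAVING COUNT(*) >= 2 ORDER BY min_quantity ASC

Execution result:
name | min_quantity
Charger | 1
Printer | 1
Keyboard | 1
Phone | 2
Speaker | 3
Webcam | 4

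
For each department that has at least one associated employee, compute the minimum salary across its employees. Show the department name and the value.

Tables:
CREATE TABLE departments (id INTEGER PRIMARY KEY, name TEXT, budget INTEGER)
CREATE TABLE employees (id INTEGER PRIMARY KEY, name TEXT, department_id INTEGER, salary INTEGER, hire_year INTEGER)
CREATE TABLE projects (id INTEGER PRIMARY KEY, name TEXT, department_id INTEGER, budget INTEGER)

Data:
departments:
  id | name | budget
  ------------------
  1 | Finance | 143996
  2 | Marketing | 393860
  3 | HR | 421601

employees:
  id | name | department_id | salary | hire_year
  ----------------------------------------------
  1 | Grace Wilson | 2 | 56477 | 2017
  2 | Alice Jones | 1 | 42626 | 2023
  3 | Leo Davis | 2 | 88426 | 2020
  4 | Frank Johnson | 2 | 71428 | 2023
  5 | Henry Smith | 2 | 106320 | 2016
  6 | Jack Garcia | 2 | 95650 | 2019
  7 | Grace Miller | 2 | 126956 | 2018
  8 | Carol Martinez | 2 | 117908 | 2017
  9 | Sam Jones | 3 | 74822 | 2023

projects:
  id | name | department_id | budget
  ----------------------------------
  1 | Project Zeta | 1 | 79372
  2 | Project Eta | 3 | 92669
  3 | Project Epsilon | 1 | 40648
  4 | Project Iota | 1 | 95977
SELECT p.name, MIN(c.salary) AS min_salary FROM employees c JOIN departments p ON c.department_id = p.id GROUP BY p.id, p.name

Execution result:
name | min_salary
Finance | 42626
Marketing | 56477
HR | 74822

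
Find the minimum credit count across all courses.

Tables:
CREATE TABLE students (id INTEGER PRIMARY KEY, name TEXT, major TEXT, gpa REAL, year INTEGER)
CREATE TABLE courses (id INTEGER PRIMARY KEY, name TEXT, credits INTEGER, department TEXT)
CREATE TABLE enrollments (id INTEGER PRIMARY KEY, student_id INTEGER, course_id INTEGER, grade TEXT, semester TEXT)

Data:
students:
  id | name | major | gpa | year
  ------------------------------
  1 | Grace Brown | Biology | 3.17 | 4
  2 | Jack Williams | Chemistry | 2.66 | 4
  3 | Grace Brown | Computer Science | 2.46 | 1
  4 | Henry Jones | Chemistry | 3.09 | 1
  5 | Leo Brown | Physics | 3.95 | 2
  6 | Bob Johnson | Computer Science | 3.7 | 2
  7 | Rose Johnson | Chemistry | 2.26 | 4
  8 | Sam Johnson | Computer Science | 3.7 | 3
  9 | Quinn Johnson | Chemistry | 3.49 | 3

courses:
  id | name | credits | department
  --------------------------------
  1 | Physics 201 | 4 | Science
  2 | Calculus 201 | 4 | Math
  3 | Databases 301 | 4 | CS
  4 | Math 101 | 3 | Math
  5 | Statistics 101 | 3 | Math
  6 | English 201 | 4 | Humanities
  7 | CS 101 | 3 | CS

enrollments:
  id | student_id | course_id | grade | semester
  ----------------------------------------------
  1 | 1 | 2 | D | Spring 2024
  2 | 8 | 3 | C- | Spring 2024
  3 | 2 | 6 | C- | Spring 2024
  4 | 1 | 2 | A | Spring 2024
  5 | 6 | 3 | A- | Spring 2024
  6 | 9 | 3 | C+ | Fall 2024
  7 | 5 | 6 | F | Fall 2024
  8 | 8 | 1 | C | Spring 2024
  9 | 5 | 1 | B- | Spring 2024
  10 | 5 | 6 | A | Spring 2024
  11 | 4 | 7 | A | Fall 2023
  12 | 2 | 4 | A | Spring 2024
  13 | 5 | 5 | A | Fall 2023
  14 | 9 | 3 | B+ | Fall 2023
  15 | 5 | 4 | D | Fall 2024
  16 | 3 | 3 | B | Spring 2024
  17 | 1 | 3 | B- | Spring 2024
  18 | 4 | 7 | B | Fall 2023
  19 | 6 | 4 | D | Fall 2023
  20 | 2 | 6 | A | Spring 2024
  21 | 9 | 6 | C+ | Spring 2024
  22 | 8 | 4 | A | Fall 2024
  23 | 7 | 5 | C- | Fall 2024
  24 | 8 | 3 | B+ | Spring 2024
SELECT MIN(credits) FROM courses

Execution result:
3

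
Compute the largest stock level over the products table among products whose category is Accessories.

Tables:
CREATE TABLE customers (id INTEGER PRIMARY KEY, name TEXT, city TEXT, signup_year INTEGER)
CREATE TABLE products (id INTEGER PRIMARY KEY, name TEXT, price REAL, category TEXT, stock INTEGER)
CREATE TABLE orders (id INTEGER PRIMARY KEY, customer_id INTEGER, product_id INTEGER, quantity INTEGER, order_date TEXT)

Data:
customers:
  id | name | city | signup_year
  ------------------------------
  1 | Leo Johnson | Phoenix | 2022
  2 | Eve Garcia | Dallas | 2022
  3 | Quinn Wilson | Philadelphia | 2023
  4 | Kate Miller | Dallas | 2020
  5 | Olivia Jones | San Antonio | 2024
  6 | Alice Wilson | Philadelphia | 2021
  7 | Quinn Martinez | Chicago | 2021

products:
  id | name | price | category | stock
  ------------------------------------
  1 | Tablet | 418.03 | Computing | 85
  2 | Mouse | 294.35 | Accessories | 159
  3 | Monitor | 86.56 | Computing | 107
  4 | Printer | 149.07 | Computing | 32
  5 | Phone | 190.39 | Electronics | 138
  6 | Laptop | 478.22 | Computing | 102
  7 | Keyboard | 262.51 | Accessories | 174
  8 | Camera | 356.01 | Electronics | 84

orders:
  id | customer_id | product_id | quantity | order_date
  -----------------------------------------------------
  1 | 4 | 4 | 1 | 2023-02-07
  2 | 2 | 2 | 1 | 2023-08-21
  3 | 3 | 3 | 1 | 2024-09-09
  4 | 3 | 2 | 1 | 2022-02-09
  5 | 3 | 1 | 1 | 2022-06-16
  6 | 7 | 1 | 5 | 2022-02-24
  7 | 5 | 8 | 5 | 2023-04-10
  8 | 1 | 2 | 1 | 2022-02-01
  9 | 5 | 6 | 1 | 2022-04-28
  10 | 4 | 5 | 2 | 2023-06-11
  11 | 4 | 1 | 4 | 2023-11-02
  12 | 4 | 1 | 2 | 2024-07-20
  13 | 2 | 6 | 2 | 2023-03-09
SELECT MAX(stock) FROM products WHERE category = 'Accessories'

Execution result:
174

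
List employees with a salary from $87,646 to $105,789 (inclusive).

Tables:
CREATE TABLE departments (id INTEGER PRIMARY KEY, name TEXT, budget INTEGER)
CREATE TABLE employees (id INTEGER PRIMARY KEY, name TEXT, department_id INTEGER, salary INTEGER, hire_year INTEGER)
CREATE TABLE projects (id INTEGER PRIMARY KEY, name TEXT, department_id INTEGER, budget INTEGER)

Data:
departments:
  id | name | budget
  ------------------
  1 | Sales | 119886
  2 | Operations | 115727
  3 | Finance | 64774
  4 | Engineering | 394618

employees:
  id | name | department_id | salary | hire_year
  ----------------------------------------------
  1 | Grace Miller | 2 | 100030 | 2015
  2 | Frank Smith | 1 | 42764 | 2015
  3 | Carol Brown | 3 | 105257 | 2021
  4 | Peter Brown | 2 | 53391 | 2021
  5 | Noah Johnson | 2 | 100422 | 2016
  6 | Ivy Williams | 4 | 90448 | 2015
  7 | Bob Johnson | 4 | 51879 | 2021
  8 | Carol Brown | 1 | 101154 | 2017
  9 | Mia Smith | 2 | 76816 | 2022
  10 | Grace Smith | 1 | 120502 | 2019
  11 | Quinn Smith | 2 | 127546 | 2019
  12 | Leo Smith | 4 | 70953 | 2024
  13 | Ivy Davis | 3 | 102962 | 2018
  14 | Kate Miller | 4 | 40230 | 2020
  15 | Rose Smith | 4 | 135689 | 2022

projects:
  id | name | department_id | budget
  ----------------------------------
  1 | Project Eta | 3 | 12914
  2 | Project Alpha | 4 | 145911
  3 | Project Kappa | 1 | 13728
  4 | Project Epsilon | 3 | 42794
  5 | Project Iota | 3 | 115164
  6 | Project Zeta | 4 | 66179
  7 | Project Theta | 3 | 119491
SELECT name, salary FROM employees WHERE salary BETWEEN 87646 AND 105789

Execution result:
name | salary
Grace Miller | 100030
Carol Brown | 105257
Noah Johnson | 100422
Ivy Williams | 90448
Carol Brown | 101154
Ivy Davis | 102962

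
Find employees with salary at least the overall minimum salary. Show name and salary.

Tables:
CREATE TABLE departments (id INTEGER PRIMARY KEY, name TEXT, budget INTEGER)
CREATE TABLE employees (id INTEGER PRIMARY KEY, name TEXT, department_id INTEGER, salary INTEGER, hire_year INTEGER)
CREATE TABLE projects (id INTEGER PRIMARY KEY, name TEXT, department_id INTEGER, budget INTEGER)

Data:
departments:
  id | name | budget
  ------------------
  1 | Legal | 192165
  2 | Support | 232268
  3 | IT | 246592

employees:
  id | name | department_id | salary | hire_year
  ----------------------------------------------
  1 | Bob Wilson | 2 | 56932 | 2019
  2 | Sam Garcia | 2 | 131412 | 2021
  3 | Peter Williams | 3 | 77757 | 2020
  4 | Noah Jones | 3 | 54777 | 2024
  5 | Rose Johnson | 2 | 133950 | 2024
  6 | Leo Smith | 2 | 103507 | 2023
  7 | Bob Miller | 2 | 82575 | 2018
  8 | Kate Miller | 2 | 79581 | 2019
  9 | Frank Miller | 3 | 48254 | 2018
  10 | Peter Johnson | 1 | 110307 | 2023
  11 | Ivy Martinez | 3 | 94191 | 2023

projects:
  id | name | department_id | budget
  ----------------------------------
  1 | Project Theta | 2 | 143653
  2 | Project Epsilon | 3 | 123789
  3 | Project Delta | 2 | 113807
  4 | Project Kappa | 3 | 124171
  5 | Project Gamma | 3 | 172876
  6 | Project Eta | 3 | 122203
SELECT name, salary FROM employees WHERE salary >= (SELECT MIN(salary) FROM employees)

Execution result:
name | salary
Bob Wilson | 56932
Sam Garcia | 131412
Peter Williams | 77757
Noah Jones | 54777
Rose Johnson | 133950
Leo Smith | 103507
Bob Miller | 82575
Kate Miller | 79581
Frank Miller | 48254
Peter Johnson | 110307
Ivy Martinez | 94191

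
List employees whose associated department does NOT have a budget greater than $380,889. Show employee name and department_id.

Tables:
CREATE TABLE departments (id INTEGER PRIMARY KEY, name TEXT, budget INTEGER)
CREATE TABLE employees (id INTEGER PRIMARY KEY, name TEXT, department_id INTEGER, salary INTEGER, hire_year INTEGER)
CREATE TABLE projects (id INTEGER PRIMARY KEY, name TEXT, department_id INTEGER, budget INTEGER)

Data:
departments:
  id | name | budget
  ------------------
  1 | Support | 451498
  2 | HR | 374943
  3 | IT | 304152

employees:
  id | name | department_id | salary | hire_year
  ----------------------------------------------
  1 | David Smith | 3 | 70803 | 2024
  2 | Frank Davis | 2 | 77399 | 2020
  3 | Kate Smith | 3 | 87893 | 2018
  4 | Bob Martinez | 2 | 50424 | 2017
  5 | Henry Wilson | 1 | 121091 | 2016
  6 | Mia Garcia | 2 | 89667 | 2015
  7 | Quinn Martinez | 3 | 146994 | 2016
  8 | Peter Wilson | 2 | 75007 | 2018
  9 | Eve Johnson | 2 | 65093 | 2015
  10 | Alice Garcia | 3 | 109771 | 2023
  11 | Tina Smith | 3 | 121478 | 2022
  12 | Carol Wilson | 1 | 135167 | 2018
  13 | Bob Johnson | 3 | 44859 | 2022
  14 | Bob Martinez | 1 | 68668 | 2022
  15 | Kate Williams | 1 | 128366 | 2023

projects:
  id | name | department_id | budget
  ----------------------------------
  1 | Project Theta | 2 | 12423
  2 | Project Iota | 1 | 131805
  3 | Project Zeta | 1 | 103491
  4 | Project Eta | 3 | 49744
SELECT name, department_id FROM employees WHERE department_id NOT IN (SELECT id FROM departments WHERE budget > 380889)

Execution result:
name | department_id
David Smith | 3
Frank Davis | 2
Kate Smith | 3
Bob Martinez | 2
Mia Garcia | 2
Quinn Martinez | 3
Peter Wilson | 2
Eve Johnson | 2
Alice Garcia | 3
Tina Smith | 3
Bob Johnson | 3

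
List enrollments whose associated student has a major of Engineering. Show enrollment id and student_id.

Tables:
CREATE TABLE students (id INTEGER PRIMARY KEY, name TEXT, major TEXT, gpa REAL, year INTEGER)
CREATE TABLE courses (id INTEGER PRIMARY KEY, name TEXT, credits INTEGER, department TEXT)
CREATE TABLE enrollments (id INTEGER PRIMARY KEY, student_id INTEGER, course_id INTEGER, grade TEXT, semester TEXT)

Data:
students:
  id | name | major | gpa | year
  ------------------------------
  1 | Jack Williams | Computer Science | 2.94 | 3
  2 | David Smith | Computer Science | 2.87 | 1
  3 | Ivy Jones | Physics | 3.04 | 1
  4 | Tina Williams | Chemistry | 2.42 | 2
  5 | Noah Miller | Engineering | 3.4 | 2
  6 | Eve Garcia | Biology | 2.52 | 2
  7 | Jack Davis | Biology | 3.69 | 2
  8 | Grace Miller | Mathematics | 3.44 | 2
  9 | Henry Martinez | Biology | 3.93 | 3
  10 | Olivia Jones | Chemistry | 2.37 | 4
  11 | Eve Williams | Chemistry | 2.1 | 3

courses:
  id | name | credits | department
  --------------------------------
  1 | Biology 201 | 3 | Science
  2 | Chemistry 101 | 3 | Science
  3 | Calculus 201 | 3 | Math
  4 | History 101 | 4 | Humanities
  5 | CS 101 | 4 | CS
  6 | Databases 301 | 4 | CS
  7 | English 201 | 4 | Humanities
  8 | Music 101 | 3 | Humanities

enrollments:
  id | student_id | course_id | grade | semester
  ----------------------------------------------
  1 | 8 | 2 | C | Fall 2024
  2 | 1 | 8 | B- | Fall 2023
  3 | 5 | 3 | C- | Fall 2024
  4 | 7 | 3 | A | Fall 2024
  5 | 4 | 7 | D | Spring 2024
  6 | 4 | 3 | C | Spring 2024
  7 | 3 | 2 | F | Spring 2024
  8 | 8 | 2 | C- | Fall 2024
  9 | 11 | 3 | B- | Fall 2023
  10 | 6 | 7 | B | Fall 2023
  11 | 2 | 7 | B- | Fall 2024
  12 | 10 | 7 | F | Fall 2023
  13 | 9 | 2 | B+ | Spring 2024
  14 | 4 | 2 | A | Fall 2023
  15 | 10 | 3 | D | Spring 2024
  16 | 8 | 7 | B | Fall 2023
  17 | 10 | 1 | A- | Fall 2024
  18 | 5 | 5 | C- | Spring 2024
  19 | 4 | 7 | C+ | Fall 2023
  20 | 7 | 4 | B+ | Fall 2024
SELECT id, student_id FROM enrollments WHERE student_id IN (SELECT id FROM students WHERE major = 'Engineering')

Execution result:
id | student_id
3 | 5
18 | 5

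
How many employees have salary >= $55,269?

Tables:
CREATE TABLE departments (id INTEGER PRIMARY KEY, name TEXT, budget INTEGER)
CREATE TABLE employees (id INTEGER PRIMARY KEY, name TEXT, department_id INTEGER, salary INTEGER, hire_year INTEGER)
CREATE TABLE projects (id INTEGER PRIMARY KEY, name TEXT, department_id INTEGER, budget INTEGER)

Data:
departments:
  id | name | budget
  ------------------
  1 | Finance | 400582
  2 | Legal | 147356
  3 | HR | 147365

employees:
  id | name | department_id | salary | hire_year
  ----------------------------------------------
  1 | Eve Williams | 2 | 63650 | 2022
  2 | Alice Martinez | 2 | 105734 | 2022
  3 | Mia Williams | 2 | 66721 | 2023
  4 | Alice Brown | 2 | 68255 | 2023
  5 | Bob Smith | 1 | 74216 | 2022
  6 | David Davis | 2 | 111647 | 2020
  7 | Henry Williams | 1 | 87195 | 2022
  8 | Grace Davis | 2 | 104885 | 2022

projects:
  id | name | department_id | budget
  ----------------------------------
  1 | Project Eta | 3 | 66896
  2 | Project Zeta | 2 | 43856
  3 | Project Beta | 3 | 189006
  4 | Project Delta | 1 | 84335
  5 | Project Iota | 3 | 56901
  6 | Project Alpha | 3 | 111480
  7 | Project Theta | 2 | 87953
SELECT COUNT(*) FROM employees WHERE salary >= 55269

Execution result:
8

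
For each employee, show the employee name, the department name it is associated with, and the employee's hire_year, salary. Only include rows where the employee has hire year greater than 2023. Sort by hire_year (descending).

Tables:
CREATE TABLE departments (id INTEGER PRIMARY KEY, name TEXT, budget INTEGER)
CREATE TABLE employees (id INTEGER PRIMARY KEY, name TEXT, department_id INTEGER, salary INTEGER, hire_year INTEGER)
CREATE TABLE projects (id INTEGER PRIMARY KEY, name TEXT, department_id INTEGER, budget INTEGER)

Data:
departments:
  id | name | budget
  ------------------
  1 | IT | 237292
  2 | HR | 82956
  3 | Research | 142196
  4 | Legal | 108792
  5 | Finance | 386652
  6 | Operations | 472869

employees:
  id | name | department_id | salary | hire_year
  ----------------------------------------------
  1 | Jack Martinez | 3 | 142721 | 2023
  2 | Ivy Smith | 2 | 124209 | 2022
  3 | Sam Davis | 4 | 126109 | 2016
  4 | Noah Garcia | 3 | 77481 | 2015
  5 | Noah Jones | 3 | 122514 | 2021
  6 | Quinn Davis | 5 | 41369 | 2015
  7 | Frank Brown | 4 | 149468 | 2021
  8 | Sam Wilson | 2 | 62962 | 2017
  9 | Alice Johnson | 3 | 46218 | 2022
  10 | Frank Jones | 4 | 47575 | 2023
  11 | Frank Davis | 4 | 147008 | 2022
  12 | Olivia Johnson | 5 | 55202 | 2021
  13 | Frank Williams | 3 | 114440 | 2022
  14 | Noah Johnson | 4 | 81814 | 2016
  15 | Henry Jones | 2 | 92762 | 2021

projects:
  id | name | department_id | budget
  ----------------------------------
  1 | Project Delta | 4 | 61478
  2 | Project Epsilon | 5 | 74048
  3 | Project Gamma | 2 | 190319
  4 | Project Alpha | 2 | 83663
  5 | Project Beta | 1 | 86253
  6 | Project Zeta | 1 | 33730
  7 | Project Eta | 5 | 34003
SELECT c.name, p.name AS department, c.hire_year, c.salary FROM employees c JOIN departments p ON c.department_id = p.id WHERE c.hire_year > 2023 ORDER BY c.hire_year DESC

Execution result:
(no rows)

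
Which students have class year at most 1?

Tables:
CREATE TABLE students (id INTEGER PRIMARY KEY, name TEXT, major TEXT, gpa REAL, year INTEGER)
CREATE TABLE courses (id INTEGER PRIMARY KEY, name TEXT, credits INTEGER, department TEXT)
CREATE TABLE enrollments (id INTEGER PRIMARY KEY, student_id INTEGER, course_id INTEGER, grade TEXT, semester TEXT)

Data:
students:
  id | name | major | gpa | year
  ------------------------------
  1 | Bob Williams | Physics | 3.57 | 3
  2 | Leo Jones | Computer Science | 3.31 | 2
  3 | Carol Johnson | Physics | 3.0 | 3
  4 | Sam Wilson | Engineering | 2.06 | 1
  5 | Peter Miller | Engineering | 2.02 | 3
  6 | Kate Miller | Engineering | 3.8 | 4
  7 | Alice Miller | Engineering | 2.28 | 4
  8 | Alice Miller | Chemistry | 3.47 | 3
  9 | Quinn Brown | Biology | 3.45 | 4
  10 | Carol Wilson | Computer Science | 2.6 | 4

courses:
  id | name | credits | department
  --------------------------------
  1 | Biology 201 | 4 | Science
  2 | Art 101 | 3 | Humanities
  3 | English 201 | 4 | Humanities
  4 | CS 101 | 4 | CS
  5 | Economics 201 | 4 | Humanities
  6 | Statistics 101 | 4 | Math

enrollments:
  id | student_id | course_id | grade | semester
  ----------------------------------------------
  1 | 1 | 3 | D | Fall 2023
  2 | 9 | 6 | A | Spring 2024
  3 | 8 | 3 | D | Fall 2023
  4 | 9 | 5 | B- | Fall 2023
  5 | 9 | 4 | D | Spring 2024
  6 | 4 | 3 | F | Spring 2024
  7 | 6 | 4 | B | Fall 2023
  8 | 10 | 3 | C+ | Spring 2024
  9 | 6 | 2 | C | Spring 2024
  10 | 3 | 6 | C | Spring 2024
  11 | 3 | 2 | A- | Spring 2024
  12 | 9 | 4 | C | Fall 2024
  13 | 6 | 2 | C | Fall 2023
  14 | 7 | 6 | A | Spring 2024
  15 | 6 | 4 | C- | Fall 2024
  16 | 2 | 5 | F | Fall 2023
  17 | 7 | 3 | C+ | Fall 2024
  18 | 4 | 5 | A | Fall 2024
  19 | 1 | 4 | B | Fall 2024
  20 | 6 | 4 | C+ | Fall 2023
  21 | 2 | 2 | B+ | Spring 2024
SELECT name, year FROM students WHERE year <= 1

Execution result:
name | year
Sam Wilson | 1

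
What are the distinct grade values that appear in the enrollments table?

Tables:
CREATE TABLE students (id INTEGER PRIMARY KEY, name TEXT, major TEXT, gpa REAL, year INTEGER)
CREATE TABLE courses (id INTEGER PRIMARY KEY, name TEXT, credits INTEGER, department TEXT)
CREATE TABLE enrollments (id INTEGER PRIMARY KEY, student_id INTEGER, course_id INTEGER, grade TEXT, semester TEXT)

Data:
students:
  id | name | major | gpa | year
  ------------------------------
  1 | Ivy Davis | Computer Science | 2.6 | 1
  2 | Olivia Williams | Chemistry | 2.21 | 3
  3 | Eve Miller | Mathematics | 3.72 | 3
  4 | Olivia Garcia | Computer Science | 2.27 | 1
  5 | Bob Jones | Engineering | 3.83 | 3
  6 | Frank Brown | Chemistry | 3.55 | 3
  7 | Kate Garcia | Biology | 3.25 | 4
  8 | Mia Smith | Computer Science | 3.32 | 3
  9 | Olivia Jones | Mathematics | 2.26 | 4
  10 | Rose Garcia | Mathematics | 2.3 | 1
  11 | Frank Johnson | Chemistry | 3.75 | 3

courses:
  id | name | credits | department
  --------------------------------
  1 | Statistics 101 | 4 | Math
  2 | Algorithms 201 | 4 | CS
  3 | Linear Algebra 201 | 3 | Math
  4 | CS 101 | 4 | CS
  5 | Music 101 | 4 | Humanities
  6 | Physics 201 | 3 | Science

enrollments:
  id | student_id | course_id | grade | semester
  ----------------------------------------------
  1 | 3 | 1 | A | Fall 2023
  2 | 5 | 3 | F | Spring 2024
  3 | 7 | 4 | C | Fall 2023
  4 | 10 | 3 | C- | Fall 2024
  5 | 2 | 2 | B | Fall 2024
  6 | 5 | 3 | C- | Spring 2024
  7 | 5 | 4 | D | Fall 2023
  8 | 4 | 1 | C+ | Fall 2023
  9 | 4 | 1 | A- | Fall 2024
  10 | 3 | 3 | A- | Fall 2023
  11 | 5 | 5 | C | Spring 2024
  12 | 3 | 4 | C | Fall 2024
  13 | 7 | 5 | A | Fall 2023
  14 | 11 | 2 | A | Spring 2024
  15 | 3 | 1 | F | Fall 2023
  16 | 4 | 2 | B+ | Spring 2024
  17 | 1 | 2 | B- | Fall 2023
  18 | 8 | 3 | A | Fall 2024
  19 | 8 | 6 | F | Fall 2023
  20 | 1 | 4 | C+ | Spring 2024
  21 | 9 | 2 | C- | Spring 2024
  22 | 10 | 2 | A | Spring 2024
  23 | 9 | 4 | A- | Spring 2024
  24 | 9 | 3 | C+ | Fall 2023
SELECT DISTINCT grade FROM enrollments

Execution result:
grade
A
F
C
C-
B
D
C+
A-
B+
B-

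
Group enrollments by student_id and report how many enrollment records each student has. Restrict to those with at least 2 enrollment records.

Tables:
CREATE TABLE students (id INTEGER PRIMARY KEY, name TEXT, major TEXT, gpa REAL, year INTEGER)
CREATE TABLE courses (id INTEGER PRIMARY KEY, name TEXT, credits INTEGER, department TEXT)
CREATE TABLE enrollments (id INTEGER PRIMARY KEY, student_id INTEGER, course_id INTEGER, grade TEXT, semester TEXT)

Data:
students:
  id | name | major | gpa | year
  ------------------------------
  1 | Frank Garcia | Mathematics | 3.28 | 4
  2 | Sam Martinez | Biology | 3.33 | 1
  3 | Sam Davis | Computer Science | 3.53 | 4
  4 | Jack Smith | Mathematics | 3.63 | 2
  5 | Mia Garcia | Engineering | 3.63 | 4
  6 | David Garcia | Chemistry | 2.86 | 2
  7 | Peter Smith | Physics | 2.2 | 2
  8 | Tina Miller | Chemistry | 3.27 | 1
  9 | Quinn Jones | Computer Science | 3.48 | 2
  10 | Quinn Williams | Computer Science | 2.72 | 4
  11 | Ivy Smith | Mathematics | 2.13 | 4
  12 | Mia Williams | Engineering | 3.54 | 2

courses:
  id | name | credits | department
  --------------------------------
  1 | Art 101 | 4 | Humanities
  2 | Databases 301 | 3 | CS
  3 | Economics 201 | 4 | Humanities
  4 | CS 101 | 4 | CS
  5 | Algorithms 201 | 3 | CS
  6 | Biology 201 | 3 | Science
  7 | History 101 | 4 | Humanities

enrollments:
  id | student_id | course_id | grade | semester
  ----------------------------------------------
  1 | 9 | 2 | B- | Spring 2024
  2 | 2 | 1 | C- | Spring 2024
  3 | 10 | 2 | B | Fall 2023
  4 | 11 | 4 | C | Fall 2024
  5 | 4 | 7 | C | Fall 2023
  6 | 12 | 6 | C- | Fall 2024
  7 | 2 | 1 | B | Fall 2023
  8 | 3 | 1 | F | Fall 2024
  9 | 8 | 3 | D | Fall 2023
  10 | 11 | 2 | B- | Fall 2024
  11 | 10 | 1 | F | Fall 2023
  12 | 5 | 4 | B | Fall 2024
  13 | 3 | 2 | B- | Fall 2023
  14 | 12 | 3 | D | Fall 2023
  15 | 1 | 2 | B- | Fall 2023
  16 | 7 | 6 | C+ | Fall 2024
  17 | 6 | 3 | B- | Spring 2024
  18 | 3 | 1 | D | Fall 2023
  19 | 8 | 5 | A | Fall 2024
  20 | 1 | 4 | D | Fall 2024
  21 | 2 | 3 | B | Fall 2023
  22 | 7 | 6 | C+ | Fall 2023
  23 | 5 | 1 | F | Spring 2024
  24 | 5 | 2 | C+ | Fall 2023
SELECT student_id, COUNT(*) AS enrollment_count FROM enrollments GROUP BY student_id HAVING COUNT(*) >= 2

Execution result:
student_id | enrollment_count
1 | 2
2 | 3
3 | 3
5 | 3
7 | 2
8 | 2
10 | 2
11 | 2
12 | 2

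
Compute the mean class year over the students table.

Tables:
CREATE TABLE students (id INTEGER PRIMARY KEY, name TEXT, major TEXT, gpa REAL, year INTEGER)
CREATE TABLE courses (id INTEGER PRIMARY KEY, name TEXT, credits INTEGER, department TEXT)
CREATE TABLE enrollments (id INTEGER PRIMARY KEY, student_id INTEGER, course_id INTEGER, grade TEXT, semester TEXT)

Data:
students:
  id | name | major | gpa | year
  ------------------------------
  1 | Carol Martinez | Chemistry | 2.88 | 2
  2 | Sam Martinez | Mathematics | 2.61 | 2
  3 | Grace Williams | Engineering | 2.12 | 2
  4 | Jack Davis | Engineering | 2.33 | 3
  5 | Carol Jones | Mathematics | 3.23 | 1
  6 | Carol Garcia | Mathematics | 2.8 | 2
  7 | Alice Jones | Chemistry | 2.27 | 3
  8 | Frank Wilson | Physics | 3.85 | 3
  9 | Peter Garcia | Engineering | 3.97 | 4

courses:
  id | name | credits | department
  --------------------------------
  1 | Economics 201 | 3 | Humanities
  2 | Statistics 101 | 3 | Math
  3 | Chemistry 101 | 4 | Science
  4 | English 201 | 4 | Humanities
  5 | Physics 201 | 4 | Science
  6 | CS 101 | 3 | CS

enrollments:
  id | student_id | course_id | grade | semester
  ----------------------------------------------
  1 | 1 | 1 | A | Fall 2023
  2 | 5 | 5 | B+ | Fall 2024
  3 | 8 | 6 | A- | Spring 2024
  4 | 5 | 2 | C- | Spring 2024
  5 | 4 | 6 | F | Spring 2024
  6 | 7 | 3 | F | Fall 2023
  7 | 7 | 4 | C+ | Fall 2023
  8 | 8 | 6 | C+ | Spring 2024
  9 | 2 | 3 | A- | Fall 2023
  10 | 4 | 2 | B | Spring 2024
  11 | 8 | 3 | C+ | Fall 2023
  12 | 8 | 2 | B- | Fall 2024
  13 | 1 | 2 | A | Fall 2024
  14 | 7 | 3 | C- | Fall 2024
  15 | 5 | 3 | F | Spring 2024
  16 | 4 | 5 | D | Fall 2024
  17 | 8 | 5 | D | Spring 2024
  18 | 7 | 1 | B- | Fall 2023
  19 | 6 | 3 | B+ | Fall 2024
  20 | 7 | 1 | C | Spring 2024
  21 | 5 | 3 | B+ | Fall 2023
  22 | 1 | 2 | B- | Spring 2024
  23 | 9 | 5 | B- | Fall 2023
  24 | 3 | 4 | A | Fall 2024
SELECT AVG(year) FROM students

Execution result:
2.44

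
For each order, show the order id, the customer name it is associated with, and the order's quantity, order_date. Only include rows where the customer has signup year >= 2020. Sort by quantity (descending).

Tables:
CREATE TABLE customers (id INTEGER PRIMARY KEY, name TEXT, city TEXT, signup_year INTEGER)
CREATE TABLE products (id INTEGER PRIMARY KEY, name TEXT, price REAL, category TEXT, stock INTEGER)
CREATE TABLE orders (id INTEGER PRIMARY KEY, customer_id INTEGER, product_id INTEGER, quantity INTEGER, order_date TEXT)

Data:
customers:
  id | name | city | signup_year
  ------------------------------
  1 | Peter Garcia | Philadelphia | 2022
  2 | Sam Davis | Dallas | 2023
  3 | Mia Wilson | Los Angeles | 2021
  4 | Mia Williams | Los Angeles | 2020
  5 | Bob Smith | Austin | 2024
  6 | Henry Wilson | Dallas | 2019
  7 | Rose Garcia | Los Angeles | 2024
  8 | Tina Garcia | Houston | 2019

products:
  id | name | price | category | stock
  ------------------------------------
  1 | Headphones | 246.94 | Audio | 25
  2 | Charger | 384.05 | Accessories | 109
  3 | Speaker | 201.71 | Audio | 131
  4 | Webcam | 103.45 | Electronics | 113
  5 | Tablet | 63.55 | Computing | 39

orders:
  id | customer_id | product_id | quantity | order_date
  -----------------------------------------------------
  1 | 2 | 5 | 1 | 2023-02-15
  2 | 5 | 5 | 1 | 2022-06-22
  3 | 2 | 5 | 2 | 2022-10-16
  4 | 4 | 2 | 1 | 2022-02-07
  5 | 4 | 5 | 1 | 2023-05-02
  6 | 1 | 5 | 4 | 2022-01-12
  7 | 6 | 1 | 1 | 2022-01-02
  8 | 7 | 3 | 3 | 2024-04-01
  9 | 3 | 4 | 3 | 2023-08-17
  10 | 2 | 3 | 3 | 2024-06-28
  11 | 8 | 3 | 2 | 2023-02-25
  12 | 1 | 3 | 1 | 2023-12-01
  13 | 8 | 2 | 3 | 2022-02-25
SELECT c.id, p.name AS customer, c.quantity, c.order_date FROM orders c JOIN customers p ON c.customer_id = p.id WHERE p.signup_year >= 2020 ORDER BY c.quantity DESC

Execution result:
id | customer | quantity | order_date
6 | Peter Garcia | 4 | 2022-01-12
8 | Rose Garcia | 3 | 2024-04-01
9 | Mia Wilson | 3 | 2023-08-17
10 | Sam Davis | 3 | 2024-06-28
3 | Sam Davis | 2 | 2022-10-16
1 | Sam Davis | 1 | 2023-02-15
2 | Bob Smith | 1 | 2022-06-22
4 | Mia Williams | 1 | 2022-02-07
5 | Mia Williams | 1 | 2023-05-02
12 | Peter Garcia | 1 | 2023-12-01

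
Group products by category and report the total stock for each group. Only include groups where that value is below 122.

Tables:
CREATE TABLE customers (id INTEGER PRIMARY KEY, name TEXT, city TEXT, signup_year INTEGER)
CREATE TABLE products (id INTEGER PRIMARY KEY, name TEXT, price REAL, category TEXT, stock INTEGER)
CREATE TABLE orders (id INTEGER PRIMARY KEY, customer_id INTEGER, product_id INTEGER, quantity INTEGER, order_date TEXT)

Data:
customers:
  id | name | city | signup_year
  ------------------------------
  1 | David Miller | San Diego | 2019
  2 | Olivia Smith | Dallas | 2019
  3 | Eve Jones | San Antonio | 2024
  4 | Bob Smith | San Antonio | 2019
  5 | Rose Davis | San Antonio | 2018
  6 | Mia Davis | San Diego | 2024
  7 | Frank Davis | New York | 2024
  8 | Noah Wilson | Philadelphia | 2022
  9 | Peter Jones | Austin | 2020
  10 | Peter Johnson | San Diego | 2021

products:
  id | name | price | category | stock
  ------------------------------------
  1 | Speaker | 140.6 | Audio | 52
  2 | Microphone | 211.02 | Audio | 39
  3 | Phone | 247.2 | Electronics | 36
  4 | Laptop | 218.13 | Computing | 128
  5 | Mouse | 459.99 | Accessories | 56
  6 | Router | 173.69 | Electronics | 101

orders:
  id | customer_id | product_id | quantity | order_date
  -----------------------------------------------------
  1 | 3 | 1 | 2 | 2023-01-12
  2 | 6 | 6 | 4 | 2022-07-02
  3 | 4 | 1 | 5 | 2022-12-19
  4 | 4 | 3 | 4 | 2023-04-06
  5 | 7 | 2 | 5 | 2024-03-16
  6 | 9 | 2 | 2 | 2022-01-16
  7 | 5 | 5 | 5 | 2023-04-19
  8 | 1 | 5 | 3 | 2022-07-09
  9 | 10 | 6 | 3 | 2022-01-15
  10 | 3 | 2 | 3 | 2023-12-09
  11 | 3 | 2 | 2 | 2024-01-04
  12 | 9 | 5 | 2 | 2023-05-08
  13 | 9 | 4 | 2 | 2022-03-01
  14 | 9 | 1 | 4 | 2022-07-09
SELECT category, SUM(stock) AS sum_stock FROM products GROUP BY category HAVING SUM(stock) < 122

Execution result:
category | sum_stock
Accessories | 56
Audio | 91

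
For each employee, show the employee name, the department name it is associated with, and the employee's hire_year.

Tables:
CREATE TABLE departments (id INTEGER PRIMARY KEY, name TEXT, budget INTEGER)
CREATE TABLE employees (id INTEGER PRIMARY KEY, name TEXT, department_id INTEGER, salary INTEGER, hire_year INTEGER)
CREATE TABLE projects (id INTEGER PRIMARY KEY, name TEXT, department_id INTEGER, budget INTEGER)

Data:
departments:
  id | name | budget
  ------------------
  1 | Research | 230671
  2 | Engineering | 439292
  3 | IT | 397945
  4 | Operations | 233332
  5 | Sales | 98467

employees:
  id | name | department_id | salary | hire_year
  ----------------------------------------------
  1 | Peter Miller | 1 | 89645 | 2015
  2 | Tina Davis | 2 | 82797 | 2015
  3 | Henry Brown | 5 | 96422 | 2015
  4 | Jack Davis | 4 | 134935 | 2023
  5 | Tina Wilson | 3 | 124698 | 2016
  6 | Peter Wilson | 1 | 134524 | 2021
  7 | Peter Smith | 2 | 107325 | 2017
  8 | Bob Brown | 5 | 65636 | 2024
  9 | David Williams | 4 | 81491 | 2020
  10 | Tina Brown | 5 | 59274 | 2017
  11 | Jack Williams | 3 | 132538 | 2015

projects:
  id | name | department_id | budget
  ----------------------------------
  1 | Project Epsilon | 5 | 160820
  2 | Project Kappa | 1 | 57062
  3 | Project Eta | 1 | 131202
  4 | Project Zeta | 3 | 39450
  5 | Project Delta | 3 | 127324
SELECT c.name, p.name AS department, c.hire_year FROM employees c JOIN departments p ON c.department_id = p.id

Execution result:
name | department | hire_year
Peter Miller | Research | 2015
Tina Davis | Engineering | 2015
Henry Brown | Sales | 2015
Jack Davis | Operations | 2023
Tina Wilson | IT | 2016
Peter Wilson | Research | 2021
Peter Smith | Engineering | 2017
Bob Brown | Sales | 2024
David Williams | Operations | 2020
Tina Brown | Sales | 2017
Jack Williams | IT | 2015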